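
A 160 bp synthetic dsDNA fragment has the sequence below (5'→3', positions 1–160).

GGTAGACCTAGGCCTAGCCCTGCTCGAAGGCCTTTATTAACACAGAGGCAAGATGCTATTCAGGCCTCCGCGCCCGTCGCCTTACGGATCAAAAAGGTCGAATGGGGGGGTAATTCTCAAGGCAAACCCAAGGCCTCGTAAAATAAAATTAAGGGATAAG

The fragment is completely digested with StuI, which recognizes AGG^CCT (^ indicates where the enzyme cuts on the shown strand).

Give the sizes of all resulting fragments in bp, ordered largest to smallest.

69, 34, 27, 18, 12 bp

StuI sites (AGGCCT) start at positions 10, 28, 62, 131.
StuI cuts after base 3 of each site, so after positions 12, 30, 64, 133.
Linear molecule, 4 cuts → 5 fragments:
  1–12 → 12 bp
  13–30 → 18 bp
  31–64 → 34 bp
  65–133 → 69 bp
  134–160 → 27 bp
Sorted largest to smallest: 69, 34, 27, 18, 12 bp.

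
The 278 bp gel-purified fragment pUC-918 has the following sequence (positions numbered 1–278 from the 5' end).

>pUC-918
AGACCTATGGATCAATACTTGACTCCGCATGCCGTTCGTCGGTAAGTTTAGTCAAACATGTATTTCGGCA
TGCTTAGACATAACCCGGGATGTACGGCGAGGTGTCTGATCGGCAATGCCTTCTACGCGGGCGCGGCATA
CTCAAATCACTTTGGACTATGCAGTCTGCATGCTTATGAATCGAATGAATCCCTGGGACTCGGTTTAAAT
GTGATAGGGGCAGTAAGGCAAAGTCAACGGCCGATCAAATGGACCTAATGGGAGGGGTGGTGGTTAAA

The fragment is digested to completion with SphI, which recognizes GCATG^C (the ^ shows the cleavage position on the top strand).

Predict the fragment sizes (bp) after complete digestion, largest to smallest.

SphI sites (GCATGC) start at positions 27, 68, 168.
SphI cuts after base 5 of each site (before the last base), so after positions 31, 72, 172.
Linear molecule, 3 cuts → 4 fragments:
  1–31 → 31 bp
  32–72 → 41 bp
  73–172 → 100 bp
  173–278 → 106 bp
Sorted largest to smallest: 106, 100, 41, 31 bp.

106, 100, 41, 31 bp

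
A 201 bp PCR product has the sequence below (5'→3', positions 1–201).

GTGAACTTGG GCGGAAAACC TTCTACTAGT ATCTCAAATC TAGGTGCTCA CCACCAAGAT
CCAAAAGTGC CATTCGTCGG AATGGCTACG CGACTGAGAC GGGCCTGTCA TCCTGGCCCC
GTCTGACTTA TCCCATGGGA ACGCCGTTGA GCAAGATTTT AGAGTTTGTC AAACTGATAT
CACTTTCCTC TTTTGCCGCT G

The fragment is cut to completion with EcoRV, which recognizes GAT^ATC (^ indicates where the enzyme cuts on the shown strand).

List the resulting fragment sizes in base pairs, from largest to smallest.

The EcoRV site (GATATC) starts at position 176.
EcoRV cuts after base 3 of each site, so after position 178.
Linear molecule, 1 cut → 2 fragments:
  1–178 → 178 bp
  179–201 → 23 bp
Sorted largest to smallest: 178, 23 bp.

178, 23 bp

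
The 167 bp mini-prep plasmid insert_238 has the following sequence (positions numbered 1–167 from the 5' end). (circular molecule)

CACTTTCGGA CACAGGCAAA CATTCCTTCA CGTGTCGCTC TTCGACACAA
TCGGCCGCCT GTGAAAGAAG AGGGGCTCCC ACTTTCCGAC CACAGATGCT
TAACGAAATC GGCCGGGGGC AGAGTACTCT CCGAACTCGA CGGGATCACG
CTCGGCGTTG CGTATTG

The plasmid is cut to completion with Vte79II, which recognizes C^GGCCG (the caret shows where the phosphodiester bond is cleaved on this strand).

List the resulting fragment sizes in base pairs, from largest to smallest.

Vte79II sites (CGGCCG) start at positions 52, 110.
Vte79II cuts after the first base of each site, so after positions 52, 110.
Circular molecule, 2 cuts → 2 fragments:
  53–110 → 58 bp
  111–167 then 1–52 → 57 + 52 = 109 bp
Sorted largest to smallest: 109, 58 bp.

109, 58 bp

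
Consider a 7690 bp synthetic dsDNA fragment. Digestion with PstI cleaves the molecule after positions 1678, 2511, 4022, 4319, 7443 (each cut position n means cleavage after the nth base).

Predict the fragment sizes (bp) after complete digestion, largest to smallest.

3124, 1678, 1511, 833, 297, 247 bp

Linear molecule, 5 cuts → 6 fragments:
  1678 − 0 = 1678 bp
  2511 − 1678 = 833 bp
  4022 − 2511 = 1511 bp
  4319 − 4022 = 297 bp
  7443 − 4319 = 3124 bp
  7690 − 7443 = 247 bp
Sorted largest to smallest: 3124, 1678, 1511, 833, 297, 247 bp.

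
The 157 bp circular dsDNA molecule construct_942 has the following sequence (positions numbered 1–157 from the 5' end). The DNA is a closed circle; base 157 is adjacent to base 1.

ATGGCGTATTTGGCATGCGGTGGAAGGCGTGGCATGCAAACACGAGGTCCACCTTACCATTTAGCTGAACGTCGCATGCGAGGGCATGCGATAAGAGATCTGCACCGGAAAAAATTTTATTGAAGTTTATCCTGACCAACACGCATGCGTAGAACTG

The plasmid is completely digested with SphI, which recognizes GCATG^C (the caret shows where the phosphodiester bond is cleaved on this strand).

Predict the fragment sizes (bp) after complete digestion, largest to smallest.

59, 42, 27, 19, 10 bp

SphI sites (GCATGC) start at positions 13, 32, 74, 84, 143.
SphI cuts after base 5 of each site (before the last base), so after positions 17, 36, 78, 88, 147.
Circular molecule, 5 cuts → 5 fragments:
  18–36 → 19 bp
  37–78 → 42 bp
  79–88 → 10 bp
  89–147 → 59 bp
  148–157 then 1–17 → 10 + 17 = 27 bp
Sorted largest to smallest: 59, 42, 27, 19, 10 bp.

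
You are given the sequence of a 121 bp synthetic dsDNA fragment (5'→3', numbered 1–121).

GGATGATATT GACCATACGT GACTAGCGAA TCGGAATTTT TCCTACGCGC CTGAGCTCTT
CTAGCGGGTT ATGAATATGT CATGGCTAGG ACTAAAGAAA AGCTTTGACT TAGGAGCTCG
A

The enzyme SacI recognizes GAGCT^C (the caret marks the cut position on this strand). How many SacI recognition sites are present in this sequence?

GAGCTC occurs starting at positions 53, 114.
SacI cuts at 2 sites.

2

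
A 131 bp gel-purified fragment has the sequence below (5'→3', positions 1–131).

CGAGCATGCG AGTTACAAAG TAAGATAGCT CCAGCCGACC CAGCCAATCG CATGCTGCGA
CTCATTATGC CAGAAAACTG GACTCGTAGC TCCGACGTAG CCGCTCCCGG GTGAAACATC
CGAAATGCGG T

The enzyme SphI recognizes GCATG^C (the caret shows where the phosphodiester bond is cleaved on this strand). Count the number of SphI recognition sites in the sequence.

GCATGC occurs starting at positions 4, 50.
SphI cuts at 2 sites.

2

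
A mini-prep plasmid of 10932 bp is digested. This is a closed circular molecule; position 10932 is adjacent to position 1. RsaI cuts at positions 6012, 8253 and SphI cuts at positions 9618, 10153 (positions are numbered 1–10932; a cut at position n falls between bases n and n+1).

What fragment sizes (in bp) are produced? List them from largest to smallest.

Combined cut positions (sorted): 6012, 8253, 9618, 10153.
Circular molecule, 4 cuts → 4 fragments:
  8253 − 6012 = 2241 bp
  9618 − 8253 = 1365 bp
  10153 − 9618 = 535 bp
  wrap: 10932 − 10153 + 6012 = 6791 bp
Sorted largest to smallest: 6791, 2241, 1365, 535 bp.

6791, 2241, 1365, 535 bp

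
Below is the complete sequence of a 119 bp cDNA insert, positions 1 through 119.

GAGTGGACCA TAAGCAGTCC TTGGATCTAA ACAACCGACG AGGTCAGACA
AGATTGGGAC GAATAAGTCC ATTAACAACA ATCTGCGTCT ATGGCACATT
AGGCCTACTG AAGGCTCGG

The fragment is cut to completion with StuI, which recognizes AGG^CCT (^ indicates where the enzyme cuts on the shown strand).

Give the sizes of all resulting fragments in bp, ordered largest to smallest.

The StuI site (AGGCCT) starts at position 101.
StuI cuts after base 3 of each site, so after position 103.
Linear molecule, 1 cut → 2 fragments:
  1–103 → 103 bp
  104–119 → 16 bp
Sorted largest to smallest: 103, 16 bp.

103, 16 bp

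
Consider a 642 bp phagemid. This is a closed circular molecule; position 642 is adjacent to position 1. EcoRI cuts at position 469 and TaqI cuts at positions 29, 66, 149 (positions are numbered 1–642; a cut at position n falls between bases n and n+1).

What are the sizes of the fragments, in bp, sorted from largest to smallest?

320, 202, 83, 37 bp

Combined cut positions (sorted): 29, 66, 149, 469.
Circular molecule, 4 cuts → 4 fragments:
  66 − 29 = 37 bp
  149 − 66 = 83 bp
  469 − 149 = 320 bp
  wrap: 642 − 469 + 29 = 202 bp
Sorted largest to smallest: 320, 202, 83, 37 bp.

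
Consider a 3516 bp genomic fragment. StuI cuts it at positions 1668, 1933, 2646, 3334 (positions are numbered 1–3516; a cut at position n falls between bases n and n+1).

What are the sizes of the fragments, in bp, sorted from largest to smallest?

Linear molecule, 4 cuts → 5 fragments:
  1668 − 0 = 1668 bp
  1933 − 1668 = 265 bp
  2646 − 1933 = 713 bp
  3334 − 2646 = 688 bp
  3516 − 3334 = 182 bp
Sorted largest to smallest: 1668, 713, 688, 265, 182 bp.

1668, 713, 688, 265, 182 bp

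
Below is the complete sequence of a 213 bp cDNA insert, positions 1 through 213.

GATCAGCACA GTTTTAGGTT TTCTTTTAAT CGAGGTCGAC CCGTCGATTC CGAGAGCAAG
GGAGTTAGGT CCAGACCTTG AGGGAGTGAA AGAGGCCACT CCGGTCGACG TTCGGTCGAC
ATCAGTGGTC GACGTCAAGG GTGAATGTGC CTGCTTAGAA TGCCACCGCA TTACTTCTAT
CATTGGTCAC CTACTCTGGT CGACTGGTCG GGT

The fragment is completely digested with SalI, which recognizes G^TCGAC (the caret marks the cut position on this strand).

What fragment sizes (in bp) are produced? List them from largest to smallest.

SalI sites (GTCGAC) start at positions 35, 104, 115, 128, 199.
SalI cuts after the first base of each site, so after positions 35, 104, 115, 128, 199.
Linear molecule, 5 cuts → 6 fragments:
  1–35 → 35 bp
  36–104 → 69 bp
  105–115 → 11 bp
  116–128 → 13 bp
  129–199 → 71 bp
  200–213 → 14 bp
Sorted largest to smallest: 71, 69, 35, 14, 13, 11 bp.

71, 69, 35, 14, 13, 11 bp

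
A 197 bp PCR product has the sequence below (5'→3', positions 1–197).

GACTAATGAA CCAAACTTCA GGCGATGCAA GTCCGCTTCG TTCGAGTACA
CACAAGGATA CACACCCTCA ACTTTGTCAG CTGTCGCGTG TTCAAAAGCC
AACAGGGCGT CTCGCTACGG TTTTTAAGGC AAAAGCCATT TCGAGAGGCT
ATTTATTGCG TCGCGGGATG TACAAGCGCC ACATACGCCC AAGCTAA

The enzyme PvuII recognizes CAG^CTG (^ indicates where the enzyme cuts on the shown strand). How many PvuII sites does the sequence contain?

CAGCTG occurs starting at position 78.
PvuII cuts at 1 site.

1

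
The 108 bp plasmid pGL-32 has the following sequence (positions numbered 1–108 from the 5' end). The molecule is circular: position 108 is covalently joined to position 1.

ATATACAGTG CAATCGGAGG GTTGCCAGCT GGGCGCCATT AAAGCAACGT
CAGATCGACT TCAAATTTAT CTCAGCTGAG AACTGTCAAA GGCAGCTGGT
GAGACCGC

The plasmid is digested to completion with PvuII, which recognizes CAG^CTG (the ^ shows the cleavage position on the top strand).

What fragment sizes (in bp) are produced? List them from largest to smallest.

PvuII sites (CAGCTG) start at positions 26, 73, 93.
PvuII cuts after base 3 of each site, so after positions 28, 75, 95.
Circular molecule, 3 cuts → 3 fragments:
  29–75 → 47 bp
  76–95 → 20 bp
  96–108 then 1–28 → 13 + 28 = 41 bp
Sorted largest to smallest: 47, 41, 20 bp.

47, 41, 20 bp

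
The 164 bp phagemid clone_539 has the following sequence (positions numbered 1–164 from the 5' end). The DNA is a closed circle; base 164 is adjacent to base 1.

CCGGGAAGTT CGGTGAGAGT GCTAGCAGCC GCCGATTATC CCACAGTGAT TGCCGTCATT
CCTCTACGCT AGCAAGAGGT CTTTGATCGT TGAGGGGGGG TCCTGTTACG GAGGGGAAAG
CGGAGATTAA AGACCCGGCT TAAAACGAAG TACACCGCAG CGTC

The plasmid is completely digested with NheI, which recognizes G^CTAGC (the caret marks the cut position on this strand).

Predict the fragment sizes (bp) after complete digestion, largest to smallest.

117, 47 bp

NheI sites (GCTAGC) start at positions 21, 68.
NheI cuts after the first base of each site, so after positions 21, 68.
Circular molecule, 2 cuts → 2 fragments:
  22–68 → 47 bp
  69–164 then 1–21 → 96 + 21 = 117 bp
Sorted largest to smallest: 117, 47 bp.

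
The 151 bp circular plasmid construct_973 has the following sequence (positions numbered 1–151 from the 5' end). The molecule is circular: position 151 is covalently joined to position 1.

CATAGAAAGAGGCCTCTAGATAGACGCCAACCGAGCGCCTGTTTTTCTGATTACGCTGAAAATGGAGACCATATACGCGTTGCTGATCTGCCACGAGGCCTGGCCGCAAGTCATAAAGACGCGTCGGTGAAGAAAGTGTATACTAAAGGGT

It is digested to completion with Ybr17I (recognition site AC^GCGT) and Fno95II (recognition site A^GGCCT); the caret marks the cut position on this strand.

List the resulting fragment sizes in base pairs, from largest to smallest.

Ybr17I sites (ACGCGT) start at positions 75, 119.
Ybr17I cuts after base 2 of each site, so after positions 76, 120.
Fno95II sites (AGGCCT) start at positions 10, 96.
Fno95II cuts after the first base of each site, so after positions 10, 96.
Combined cut positions: 10, 76, 96, 120.
Circular molecule, 4 cuts → 4 fragments:
  11–76 → 66 bp
  77–96 → 20 bp
  97–120 → 24 bp
  121–151 then 1–10 → 31 + 10 = 41 bp
Sorted largest to smallest: 66, 41, 24, 20 bp.

66, 41, 24, 20 bp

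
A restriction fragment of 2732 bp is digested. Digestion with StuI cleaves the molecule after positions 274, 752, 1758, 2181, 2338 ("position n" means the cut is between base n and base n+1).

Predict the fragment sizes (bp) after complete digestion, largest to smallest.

1006, 478, 423, 394, 274, 157 bp

Linear molecule, 5 cuts → 6 fragments:
  274 − 0 = 274 bp
  752 − 274 = 478 bp
  1758 − 752 = 1006 bp
  2181 − 1758 = 423 bp
  2338 − 2181 = 157 bp
  2732 − 2338 = 394 bp
Sorted largest to smallest: 1006, 478, 423, 394, 274, 157 bp.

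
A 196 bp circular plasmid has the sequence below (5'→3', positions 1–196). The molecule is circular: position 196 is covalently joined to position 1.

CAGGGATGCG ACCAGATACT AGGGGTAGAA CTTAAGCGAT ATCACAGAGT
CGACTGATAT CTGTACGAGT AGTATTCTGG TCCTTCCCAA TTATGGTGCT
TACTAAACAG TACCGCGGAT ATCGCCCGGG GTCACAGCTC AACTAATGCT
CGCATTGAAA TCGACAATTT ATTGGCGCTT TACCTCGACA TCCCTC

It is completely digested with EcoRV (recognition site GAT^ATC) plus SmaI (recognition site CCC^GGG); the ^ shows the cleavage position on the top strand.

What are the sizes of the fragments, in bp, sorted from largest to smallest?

109, 62, 18, 7 bp

EcoRV sites (GATATC) start at positions 38, 56, 118.
EcoRV cuts after base 3 of each site, so after positions 40, 58, 120.
The SmaI site (CCCGGG) starts at position 125.
SmaI cuts after base 3 of each site, so after position 127.
Combined cut positions: 40, 58, 120, 127.
Circular molecule, 4 cuts → 4 fragments:
  41–58 → 18 bp
  59–120 → 62 bp
  121–127 → 7 bp
  128–196 then 1–40 → 69 + 40 = 109 bp
Sorted largest to smallest: 109, 62, 18, 7 bp.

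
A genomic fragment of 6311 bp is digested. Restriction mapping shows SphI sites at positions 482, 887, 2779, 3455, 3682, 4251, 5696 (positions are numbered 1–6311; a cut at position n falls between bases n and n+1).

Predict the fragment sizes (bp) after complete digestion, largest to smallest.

Linear molecule, 7 cuts → 8 fragments:
  482 − 0 = 482 bp
  887 − 482 = 405 bp
  2779 − 887 = 1892 bp
  3455 − 2779 = 676 bp
  3682 − 3455 = 227 bp
  4251 − 3682 = 569 bp
  5696 − 4251 = 1445 bp
  6311 − 5696 = 615 bp
Sorted largest to smallest: 1892, 1445, 676, 615, 569, 482, 405, 227 bp.

1892, 1445, 676, 615, 569, 482, 405, 227 bp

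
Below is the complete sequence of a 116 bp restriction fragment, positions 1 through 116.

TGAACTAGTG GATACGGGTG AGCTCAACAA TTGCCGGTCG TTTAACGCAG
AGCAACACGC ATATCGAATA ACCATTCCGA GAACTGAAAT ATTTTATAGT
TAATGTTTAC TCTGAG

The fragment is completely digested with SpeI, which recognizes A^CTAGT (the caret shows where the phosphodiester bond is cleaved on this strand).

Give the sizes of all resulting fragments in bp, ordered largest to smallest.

112, 4 bp

The SpeI site (ACTAGT) starts at position 4.
SpeI cuts after the first base of each site, so after position 4.
Linear molecule, 1 cut → 2 fragments:
  1–4 → 4 bp
  5–116 → 112 bp
Sorted largest to smallest: 112, 4 bp.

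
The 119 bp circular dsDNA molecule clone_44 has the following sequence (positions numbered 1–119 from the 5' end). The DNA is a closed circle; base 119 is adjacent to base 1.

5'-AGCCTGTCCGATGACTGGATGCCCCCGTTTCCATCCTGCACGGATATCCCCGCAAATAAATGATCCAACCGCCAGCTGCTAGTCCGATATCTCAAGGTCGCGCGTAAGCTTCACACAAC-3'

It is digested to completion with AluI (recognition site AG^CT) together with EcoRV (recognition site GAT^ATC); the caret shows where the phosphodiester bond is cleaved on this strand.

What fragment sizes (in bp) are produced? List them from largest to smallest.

56, 30, 20, 13 bp

AluI sites (AGCT) start at positions 74, 107.
AluI cuts after base 2 of each site, so after positions 75, 108.
EcoRV sites (GATATC) start at positions 43, 86.
EcoRV cuts after base 3 of each site, so after positions 45, 88.
Combined cut positions: 45, 75, 88, 108.
Circular molecule, 4 cuts → 4 fragments:
  46–75 → 30 bp
  76–88 → 13 bp
  89–108 → 20 bp
  109–119 then 1–45 → 11 + 45 = 56 bp
Sorted largest to smallest: 56, 30, 20, 13 bp.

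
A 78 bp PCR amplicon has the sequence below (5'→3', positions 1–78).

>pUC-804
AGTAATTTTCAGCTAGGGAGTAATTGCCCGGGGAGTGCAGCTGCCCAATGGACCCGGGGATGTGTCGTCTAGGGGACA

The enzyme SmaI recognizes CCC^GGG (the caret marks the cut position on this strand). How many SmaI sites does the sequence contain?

2

CCCGGG occurs starting at positions 27, 53.
SmaI cuts at 2 sites.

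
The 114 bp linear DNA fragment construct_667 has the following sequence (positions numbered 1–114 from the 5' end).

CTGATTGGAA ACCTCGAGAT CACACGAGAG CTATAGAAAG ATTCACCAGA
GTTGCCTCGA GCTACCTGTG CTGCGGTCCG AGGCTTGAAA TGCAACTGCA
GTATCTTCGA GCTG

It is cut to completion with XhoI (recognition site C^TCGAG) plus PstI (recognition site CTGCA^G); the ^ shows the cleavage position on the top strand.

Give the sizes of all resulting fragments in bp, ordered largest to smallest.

44, 43, 14, 13 bp

XhoI sites (CTCGAG) start at positions 13, 56.
XhoI cuts after the first base of each site, so after positions 13, 56.
The PstI site (CTGCAG) starts at position 96.
PstI cuts after base 5 of each site (before the last base), so after position 100.
Combined cut positions: 13, 56, 100.
Linear molecule, 3 cuts → 4 fragments:
  1–13 → 13 bp
  14–56 → 43 bp
  57–100 → 44 bp
  101–114 → 14 bp
Sorted largest to smallest: 44, 43, 14, 13 bp.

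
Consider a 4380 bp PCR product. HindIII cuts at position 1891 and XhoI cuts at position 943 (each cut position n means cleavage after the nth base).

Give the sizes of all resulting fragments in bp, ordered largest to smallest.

Combined cut positions (sorted): 943, 1891.
Linear molecule, 2 cuts → 3 fragments:
  943 − 0 = 943 bp
  1891 − 943 = 948 bp
  4380 − 1891 = 2489 bp
Sorted largest to smallest: 2489, 948, 943 bp.

2489, 948, 943 bp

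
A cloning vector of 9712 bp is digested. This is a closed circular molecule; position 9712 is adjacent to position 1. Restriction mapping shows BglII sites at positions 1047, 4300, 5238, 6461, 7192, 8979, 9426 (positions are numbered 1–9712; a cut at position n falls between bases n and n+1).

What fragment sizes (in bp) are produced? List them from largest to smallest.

Circular molecule, 7 cuts → 7 fragments:
  4300 − 1047 = 3253 bp
  5238 − 4300 = 938 bp
  6461 − 5238 = 1223 bp
  7192 − 6461 = 731 bp
  8979 − 7192 = 1787 bp
  9426 − 8979 = 447 bp
  wrap: 9712 − 9426 + 1047 = 1333 bp
Sorted largest to smallest: 3253, 1787, 1333, 1223, 938, 731, 447 bp.

3253, 1787, 1333, 1223, 938, 731, 447 bp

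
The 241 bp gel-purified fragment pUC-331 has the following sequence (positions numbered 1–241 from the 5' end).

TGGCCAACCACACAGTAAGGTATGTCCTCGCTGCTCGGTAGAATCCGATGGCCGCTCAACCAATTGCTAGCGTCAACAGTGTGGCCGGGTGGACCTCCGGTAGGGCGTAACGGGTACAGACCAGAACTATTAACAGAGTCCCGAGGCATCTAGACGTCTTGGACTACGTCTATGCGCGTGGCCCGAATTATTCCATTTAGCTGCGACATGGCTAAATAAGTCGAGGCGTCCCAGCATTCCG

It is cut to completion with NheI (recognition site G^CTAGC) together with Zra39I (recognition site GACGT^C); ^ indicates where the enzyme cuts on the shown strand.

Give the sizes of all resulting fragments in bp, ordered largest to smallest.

The NheI site (GCTAGC) starts at position 66.
NheI cuts after the first base of each site, so after position 66.
The Zra39I site (GACGTC) starts at position 153.
Zra39I cuts after base 5 of each site (before the last base), so after position 157.
Combined cut positions: 66, 157.
Linear molecule, 2 cuts → 3 fragments:
  1–66 → 66 bp
  67–157 → 91 bp
  158–241 → 84 bp
Sorted largest to smallest: 91, 84, 66 bp.

91, 84, 66 bp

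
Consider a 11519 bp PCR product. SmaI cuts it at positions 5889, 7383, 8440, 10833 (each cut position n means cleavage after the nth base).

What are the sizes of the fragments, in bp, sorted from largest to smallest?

Linear molecule, 4 cuts → 5 fragments:
  5889 − 0 = 5889 bp
  7383 − 5889 = 1494 bp
  8440 − 7383 = 1057 bp
  10833 − 8440 = 2393 bp
  11519 − 10833 = 686 bp
Sorted largest to smallest: 5889, 2393, 1494, 1057, 686 bp.

5889, 2393, 1494, 1057, 686 bp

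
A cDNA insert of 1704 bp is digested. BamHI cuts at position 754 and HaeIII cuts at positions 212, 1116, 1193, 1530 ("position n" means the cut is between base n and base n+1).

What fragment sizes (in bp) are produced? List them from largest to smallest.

542, 362, 337, 212, 174, 77 bp

Combined cut positions (sorted): 212, 754, 1116, 1193, 1530.
Linear molecule, 5 cuts → 6 fragments:
  212 − 0 = 212 bp
  754 − 212 = 542 bp
  1116 − 754 = 362 bp
  1193 − 1116 = 77 bp
  1530 − 1193 = 337 bp
  1704 − 1530 = 174 bp
Sorted largest to smallest: 542, 362, 337, 212, 174, 77 bp.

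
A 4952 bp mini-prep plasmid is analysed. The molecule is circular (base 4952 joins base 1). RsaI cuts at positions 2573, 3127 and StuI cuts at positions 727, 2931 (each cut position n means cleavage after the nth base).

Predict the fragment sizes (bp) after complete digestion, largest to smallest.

2552, 1846, 358, 196 bp

Combined cut positions (sorted): 727, 2573, 2931, 3127.
Circular molecule, 4 cuts → 4 fragments:
  2573 − 727 = 1846 bp
  2931 − 2573 = 358 bp
  3127 − 2931 = 196 bp
  wrap: 4952 − 3127 + 727 = 2552 bp
Sorted largest to smallest: 2552, 1846, 358, 196 bp.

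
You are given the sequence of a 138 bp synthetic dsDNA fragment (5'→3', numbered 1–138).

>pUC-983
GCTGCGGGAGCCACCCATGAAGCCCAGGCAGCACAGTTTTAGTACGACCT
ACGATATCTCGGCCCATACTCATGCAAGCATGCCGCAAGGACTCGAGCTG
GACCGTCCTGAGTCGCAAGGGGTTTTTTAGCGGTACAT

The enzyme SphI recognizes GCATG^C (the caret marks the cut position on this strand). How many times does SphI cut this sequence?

GCATGC occurs starting at position 78.
SphI cuts at 1 site.

1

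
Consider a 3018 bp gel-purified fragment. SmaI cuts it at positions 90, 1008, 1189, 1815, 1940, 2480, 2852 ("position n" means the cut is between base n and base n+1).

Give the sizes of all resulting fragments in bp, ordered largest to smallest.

Linear molecule, 7 cuts → 8 fragments:
  90 − 0 = 90 bp
  1008 − 90 = 918 bp
  1189 − 1008 = 181 bp
  1815 − 1189 = 626 bp
  1940 − 1815 = 125 bp
  2480 − 1940 = 540 bp
  2852 − 2480 = 372 bp
  3018 − 2852 = 166 bp
Sorted largest to smallest: 918, 626, 540, 372, 181, 166, 125, 90 bp.

918, 626, 540, 372, 181, 166, 125, 90 bp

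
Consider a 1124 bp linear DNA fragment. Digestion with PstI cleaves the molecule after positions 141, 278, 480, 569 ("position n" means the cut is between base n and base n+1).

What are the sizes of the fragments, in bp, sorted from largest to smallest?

Linear molecule, 4 cuts → 5 fragments:
  141 − 0 = 141 bp
  278 − 141 = 137 bp
  480 − 278 = 202 bp
  569 − 480 = 89 bp
  1124 − 569 = 555 bp
Sorted largest to smallest: 555, 202, 141, 137, 89 bp.

555, 202, 141, 137, 89 bp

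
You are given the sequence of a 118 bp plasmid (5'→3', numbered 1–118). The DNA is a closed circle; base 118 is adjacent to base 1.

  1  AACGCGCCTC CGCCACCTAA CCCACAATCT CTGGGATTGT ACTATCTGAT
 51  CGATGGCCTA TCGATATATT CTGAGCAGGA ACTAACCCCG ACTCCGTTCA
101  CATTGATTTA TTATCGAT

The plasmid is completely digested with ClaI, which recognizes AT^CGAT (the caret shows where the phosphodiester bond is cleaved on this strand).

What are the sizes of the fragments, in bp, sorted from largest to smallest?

ClaI sites (ATCGAT) start at positions 49, 60, 113.
ClaI cuts after base 2 of each site, so after positions 50, 61, 114.
Circular molecule, 3 cuts → 3 fragments:
  51–61 → 11 bp
  62–114 → 53 bp
  115–118 then 1–50 → 4 + 50 = 54 bp
Sorted largest to smallest: 54, 53, 11 bp.

54, 53, 11 bp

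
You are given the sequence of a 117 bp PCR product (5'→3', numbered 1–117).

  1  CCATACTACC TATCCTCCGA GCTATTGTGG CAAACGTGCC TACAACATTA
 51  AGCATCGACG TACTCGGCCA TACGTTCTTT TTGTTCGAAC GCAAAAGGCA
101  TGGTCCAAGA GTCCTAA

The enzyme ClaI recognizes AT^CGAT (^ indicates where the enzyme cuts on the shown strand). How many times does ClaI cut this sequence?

0

No occurrence of ATCGAT is present in the sequence.
ClaI does not cut: 0 sites.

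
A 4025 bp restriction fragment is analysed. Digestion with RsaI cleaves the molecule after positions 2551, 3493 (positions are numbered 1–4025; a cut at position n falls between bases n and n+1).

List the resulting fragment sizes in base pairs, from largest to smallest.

Linear molecule, 2 cuts → 3 fragments:
  2551 − 0 = 2551 bp
  3493 − 2551 = 942 bp
  4025 − 3493 = 532 bp
Sorted largest to smallest: 2551, 942, 532 bp.

2551, 942, 532 bp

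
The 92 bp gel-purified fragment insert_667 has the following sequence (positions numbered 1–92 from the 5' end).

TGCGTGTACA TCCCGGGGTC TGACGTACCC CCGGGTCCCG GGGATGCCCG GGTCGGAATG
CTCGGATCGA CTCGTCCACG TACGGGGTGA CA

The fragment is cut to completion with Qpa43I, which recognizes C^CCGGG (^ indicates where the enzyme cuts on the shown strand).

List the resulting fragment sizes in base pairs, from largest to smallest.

Qpa43I sites (CCCGGG) start at positions 12, 30, 37, 47.
Qpa43I cuts after the first base of each site, so after positions 12, 30, 37, 47.
Linear molecule, 4 cuts → 5 fragments:
  1–12 → 12 bp
  13–30 → 18 bp
  31–37 → 7 bp
  38–47 → 10 bp
  48–92 → 45 bp
Sorted largest to smallest: 45, 18, 12, 10, 7 bp.

45, 18, 12, 10, 7 bp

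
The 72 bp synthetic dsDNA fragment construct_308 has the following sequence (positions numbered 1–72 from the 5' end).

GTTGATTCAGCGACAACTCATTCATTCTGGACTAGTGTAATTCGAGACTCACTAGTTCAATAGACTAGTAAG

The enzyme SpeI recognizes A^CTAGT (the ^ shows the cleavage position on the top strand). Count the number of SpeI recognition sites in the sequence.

ACTAGT occurs starting at positions 31, 51, 64.
SpeI cuts at 3 sites.

3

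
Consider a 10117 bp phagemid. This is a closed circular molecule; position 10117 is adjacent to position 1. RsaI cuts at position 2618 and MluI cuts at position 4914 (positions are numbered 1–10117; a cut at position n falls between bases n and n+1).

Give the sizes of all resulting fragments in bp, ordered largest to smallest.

Combined cut positions (sorted): 2618, 4914.
Circular molecule, 2 cuts → 2 fragments:
  4914 − 2618 = 2296 bp
  wrap: 10117 − 4914 + 2618 = 7821 bp
Sorted largest to smallest: 7821, 2296 bp.

7821, 2296 bp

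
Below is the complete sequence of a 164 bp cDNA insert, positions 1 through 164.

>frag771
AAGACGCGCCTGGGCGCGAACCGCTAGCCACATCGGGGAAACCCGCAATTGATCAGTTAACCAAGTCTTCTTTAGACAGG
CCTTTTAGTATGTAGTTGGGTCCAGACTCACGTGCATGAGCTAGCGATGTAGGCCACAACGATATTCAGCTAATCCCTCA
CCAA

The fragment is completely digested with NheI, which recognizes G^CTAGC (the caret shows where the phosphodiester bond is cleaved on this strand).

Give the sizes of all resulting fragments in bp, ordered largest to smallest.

97, 44, 23 bp

NheI sites (GCTAGC) start at positions 23, 120.
NheI cuts after the first base of each site, so after positions 23, 120.
Linear molecule, 2 cuts → 3 fragments:
  1–23 → 23 bp
  24–120 → 97 bp
  121–164 → 44 bp
Sorted largest to smallest: 97, 44, 23 bp.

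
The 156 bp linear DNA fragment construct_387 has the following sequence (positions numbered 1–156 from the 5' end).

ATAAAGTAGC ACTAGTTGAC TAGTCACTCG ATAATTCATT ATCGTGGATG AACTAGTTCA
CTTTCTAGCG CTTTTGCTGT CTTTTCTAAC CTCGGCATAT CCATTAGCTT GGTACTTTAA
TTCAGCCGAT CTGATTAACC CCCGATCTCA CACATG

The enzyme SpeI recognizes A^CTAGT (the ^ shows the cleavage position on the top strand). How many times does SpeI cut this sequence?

3

ACTAGT occurs starting at positions 11, 19, 52.
SpeI cuts at 3 sites.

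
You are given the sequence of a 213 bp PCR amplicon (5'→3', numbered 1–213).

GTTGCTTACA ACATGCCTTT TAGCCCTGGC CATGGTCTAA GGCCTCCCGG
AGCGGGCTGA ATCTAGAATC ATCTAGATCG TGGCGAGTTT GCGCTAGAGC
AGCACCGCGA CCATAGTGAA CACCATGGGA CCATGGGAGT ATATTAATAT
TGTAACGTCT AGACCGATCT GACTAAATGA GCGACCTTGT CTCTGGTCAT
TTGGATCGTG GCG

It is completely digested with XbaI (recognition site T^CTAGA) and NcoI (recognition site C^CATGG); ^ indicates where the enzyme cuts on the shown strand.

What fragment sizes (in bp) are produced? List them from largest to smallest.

XbaI sites (TCTAGA) start at positions 62, 72, 158.
XbaI cuts after the first base of each site, so after positions 62, 72, 158.
NcoI sites (CCATGG) start at positions 30, 123, 131.
NcoI cuts after the first base of each site, so after positions 30, 123, 131.
Combined cut positions: 30, 62, 72, 123, 131, 158.
Linear molecule, 6 cuts → 7 fragments:
  1–30 → 30 bp
  31–62 → 32 bp
  63–72 → 10 bp
  73–123 → 51 bp
  124–131 → 8 bp
  132–158 → 27 bp
  159–213 → 55 bp
Sorted largest to smallest: 55, 51, 32, 30, 27, 10, 8 bp.

55, 51, 32, 30, 27, 10, 8 bp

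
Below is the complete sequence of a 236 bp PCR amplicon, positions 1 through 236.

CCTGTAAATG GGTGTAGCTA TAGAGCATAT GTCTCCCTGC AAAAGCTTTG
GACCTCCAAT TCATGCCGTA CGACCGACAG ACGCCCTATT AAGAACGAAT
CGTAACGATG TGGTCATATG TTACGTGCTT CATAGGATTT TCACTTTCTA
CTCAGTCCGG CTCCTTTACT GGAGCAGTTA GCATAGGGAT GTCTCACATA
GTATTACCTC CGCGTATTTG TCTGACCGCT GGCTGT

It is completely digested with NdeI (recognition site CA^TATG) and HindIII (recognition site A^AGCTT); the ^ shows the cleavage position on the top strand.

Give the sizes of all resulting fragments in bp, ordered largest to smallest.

120, 73, 27, 16 bp

NdeI sites (CATATG) start at positions 26, 115.
NdeI cuts after base 2 of each site, so after positions 27, 116.
The HindIII site (AAGCTT) starts at position 43.
HindIII cuts after the first base of each site, so after position 43.
Combined cut positions: 27, 43, 116.
Linear molecule, 3 cuts → 4 fragments:
  1–27 → 27 bp
  28–43 → 16 bp
  44–116 → 73 bp
  117–236 → 120 bp
Sorted largest to smallest: 120, 73, 27, 16 bp.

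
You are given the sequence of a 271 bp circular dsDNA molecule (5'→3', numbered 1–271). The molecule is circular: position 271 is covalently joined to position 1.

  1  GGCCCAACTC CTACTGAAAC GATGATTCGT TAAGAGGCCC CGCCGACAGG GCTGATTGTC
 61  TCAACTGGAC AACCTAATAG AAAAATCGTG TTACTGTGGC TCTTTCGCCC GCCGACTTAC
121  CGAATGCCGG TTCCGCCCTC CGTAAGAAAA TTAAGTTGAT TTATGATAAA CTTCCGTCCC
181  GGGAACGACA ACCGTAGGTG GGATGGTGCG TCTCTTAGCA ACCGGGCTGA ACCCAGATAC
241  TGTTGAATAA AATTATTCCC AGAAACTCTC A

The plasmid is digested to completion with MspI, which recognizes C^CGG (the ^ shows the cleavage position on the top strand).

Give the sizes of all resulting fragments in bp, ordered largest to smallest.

176, 52, 43 bp

MspI sites (CCGG) start at positions 127, 179, 222.
MspI cuts after the first base of each site, so after positions 127, 179, 222.
Circular molecule, 3 cuts → 3 fragments:
  128–179 → 52 bp
  180–222 → 43 bp
  223–271 then 1–127 → 49 + 127 = 176 bp
Sorted largest to smallest: 176, 52, 43 bp.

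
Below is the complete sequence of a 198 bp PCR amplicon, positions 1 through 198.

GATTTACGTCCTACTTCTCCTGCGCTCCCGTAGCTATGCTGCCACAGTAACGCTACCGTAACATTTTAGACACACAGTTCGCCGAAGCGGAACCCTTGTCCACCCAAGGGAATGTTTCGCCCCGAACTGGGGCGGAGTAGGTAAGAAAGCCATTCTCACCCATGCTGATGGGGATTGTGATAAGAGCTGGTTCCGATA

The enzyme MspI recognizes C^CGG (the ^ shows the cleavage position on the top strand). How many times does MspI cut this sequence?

No occurrence of CCGG is present in the sequence.
MspI does not cut: 0 sites.

0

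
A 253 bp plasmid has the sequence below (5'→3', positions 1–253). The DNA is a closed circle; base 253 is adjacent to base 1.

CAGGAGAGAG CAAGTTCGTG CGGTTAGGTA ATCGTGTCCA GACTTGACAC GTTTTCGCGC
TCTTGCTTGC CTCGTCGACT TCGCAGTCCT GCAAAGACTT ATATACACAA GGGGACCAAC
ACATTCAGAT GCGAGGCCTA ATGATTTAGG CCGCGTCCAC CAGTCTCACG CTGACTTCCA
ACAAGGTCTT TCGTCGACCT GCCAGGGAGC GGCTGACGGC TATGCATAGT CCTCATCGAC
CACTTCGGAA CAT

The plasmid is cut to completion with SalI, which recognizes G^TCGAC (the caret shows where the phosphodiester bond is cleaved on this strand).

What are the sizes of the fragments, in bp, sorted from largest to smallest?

SalI sites (GTCGAC) start at positions 74, 193.
SalI cuts after the first base of each site, so after positions 74, 193.
Circular molecule, 2 cuts → 2 fragments:
  75–193 → 119 bp
  194–253 then 1–74 → 60 + 74 = 134 bp
Sorted largest to smallest: 134, 119 bp.

134, 119 bp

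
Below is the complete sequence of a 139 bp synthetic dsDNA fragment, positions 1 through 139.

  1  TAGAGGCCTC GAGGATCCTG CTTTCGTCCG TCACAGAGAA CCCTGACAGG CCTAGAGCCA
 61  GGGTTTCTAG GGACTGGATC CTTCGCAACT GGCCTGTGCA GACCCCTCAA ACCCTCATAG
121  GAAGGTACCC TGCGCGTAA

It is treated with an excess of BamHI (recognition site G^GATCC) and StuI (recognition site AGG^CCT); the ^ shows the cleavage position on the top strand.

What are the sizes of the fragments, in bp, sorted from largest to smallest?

63, 37, 26, 7, 6 bp

BamHI sites (GGATCC) start at positions 13, 76.
BamHI cuts after the first base of each site, so after positions 13, 76.
StuI sites (AGGCCT) start at positions 4, 48.
StuI cuts after base 3 of each site, so after positions 6, 50.
Combined cut positions: 6, 13, 50, 76.
Linear molecule, 4 cuts → 5 fragments:
  1–6 → 6 bp
  7–13 → 7 bp
  14–50 → 37 bp
  51–76 → 26 bp
  77–139 → 63 bp
Sorted largest to smallest: 63, 37, 26, 7, 6 bp.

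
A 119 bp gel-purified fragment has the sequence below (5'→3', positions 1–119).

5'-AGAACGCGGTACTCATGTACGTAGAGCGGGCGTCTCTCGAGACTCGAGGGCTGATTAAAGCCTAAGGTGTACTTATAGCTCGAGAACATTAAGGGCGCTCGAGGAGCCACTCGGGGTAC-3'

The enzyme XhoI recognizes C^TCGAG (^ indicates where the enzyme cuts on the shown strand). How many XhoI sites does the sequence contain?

CTCGAG occurs starting at positions 36, 43, 79, 98.
XhoI cuts at 4 sites.

4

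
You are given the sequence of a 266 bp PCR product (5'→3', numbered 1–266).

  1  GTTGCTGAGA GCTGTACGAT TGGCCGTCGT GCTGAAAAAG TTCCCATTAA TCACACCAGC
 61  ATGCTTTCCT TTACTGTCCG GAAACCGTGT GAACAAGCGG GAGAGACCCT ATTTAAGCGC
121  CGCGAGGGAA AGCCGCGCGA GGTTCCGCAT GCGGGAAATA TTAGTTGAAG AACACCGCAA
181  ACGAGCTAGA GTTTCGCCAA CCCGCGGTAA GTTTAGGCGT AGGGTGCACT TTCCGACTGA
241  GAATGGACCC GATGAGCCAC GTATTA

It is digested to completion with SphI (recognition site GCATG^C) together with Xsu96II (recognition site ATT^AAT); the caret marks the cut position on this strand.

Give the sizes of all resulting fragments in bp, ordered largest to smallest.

115, 88, 48, 15 bp

SphI sites (GCATGC) start at positions 59, 147.
SphI cuts after base 5 of each site (before the last base), so after positions 63, 151.
The Xsu96II site (ATTAAT) starts at position 46.
Xsu96II cuts after base 3 of each site, so after position 48.
Combined cut positions: 48, 63, 151.
Linear molecule, 3 cuts → 4 fragments:
  1–48 → 48 bp
  49–63 → 15 bp
  64–151 → 88 bp
  152–266 → 115 bp
Sorted largest to smallest: 115, 88, 48, 15 bp.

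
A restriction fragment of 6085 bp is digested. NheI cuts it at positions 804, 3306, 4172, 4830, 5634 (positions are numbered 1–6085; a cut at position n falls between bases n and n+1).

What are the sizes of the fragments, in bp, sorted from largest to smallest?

2502, 866, 804, 804, 658, 451 bp

Linear molecule, 5 cuts → 6 fragments:
  804 − 0 = 804 bp
  3306 − 804 = 2502 bp
  4172 − 3306 = 866 bp
  4830 − 4172 = 658 bp
  5634 − 4830 = 804 bp
  6085 − 5634 = 451 bp
Sorted largest to smallest: 2502, 866, 804, 804, 658, 451 bp.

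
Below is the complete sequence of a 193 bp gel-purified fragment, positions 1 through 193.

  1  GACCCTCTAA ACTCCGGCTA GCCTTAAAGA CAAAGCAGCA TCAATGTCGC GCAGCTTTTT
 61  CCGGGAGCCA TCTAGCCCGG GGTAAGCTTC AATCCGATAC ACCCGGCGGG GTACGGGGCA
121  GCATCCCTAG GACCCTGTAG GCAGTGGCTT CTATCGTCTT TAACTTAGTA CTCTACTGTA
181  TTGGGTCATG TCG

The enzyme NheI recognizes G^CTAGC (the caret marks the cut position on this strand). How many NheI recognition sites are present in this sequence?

GCTAGC occurs starting at position 17.
NheI cuts at 1 site.

1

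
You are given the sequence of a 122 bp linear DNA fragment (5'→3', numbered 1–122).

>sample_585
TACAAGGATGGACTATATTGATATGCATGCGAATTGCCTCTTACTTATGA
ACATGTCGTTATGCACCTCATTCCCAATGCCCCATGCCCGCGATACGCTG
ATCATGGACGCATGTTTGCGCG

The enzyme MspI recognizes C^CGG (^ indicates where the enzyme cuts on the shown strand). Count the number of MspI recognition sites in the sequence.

No occurrence of CCGG is present in the sequence.
MspI does not cut: 0 sites.

0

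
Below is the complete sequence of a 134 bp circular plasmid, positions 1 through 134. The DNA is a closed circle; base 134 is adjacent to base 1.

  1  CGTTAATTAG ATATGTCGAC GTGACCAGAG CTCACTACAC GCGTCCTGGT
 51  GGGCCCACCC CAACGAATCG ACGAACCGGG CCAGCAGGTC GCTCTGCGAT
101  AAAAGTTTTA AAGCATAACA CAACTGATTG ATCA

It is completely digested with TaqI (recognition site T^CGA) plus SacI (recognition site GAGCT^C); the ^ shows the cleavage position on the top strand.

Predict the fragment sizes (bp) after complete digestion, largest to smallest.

82, 36, 16 bp

TaqI sites (TCGA) start at positions 16, 68.
TaqI cuts after the first base of each site, so after positions 16, 68.
The SacI site (GAGCTC) starts at position 28.
SacI cuts after base 5 of each site (before the last base), so after position 32.
Combined cut positions: 16, 32, 68.
Circular molecule, 3 cuts → 3 fragments:
  17–32 → 16 bp
  33–68 → 36 bp
  69–134 then 1–16 → 66 + 16 = 82 bp
Sorted largest to smallest: 82, 36, 16 bp.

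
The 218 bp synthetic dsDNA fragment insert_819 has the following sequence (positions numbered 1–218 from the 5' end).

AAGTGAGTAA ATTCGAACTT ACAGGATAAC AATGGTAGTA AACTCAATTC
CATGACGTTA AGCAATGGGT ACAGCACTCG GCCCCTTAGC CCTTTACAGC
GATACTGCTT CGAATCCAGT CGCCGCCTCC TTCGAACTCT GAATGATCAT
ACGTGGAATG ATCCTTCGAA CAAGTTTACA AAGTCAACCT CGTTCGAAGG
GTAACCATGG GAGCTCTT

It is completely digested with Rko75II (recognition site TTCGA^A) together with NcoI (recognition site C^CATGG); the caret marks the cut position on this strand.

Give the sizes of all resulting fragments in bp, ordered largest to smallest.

97, 34, 28, 22, 16, 13, 8 bp

Rko75II sites (TTCGAA) start at positions 12, 109, 131, 165, 193.
Rko75II cuts after base 5 of each site (before the last base), so after positions 16, 113, 135, 169, 197.
The NcoI site (CCATGG) starts at position 205.
NcoI cuts after the first base of each site, so after position 205.
Combined cut positions: 16, 113, 135, 169, 197, 205.
Linear molecule, 6 cuts → 7 fragments:
  1–16 → 16 bp
  17–113 → 97 bp
  114–135 → 22 bp
  136–169 → 34 bp
  170–197 → 28 bp
  198–205 → 8 bp
  206–218 → 13 bp
Sorted largest to smallest: 97, 34, 28, 22, 16, 13, 8 bp.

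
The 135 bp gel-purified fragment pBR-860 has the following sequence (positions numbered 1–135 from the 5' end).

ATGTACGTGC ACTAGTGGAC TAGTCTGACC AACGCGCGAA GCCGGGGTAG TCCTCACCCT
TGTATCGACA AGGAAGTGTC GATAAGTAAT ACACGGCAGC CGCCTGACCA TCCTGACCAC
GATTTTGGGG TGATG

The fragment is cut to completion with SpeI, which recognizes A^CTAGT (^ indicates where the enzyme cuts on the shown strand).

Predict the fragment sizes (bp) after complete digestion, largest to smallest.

SpeI sites (ACTAGT) start at positions 11, 19.
SpeI cuts after the first base of each site, so after positions 11, 19.
Linear molecule, 2 cuts → 3 fragments:
  1–11 → 11 bp
  12–19 → 8 bp
  20–135 → 116 bp
Sorted largest to smallest: 116, 11, 8 bp.

116, 11, 8 bp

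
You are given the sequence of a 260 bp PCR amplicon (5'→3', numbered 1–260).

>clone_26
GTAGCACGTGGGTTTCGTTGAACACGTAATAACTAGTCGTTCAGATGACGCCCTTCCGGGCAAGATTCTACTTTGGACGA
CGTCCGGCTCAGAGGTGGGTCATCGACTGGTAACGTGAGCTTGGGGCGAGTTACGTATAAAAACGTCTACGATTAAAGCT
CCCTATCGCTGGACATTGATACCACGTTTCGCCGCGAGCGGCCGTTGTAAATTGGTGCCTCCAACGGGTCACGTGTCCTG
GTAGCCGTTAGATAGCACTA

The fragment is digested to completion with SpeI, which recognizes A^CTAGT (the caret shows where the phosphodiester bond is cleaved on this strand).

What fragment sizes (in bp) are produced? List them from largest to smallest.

228, 32 bp

The SpeI site (ACTAGT) starts at position 32.
SpeI cuts after the first base of each site, so after position 32.
Linear molecule, 1 cut → 2 fragments:
  1–32 → 32 bp
  33–260 → 228 bp
Sorted largest to smallest: 228, 32 bp.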